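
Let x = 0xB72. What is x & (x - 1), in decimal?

2928

x = 101101110010 = 2930
x - 1 = 101101110001
AND   = 101101110000 = 2928
(x & (x - 1) clears the lowest set bit of x.)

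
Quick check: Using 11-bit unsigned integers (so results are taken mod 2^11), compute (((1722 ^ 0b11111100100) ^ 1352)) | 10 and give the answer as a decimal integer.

1722 = 11010111010
0b11111100100 = 11111100100
→ ^ → 00101011110 = 350
1352 = 10101001000
→ ^ → 10000010110 = 1046
10 = 00000001010
→ | → 10000011110 = 1054

1054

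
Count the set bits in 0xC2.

3

0xC2 = 11000010
Count the 1s: 1 + 1 + 1 = 3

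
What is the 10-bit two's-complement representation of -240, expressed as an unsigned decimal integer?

240 in 10 bits: 0011110000
Invert: 1100001111
Add 1:  1100010000 = 784
(Check: 2^10 - 240 = 1024 - 240 = 784.)

784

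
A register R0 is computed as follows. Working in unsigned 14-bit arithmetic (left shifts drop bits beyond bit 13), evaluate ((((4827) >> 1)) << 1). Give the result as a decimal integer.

4826

4827 = 01001011011011
→ >> 1 → 00100101101101 = 2413
→ << 1 (mod 2^14) → 01001011011010 = 4826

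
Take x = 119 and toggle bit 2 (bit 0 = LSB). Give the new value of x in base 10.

115

x = 01110111
bit 2 is currently 1; toggle it via x ^ (1 << 2) = x ^ 4
→ 01110011 = 115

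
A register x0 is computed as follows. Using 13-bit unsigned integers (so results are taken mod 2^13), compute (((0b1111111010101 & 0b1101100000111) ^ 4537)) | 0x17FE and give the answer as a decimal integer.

0b1111111010101 = 1111111010101
0b1101100000111 = 1101100000111
→ & → 1101100000101 = 6917
4537 = 1000110111001
→ ^ → 0101010111100 = 2748
0x17FE = 1011111111110
→ | → 1111111111110 = 8190

8190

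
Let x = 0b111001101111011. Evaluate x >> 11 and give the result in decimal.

14

x = 111001101111011
shift right by 11 → 000000000001110 = 14
(equivalently, floor(29563 / 2048))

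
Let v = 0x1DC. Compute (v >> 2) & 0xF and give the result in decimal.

v = 111011100
Shift right by 2: 1110111
Mask low 4 bits: 0111 = 7

7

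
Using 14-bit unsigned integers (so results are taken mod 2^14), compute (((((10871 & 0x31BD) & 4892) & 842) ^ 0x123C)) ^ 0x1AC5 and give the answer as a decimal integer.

10871 = 10101001110111
0x31BD = 11000110111101
→ & → 10000000110101 = 8245
4892 = 01001100011100
→ & → 00000000010100 = 20
842 = 00001101001010
→ & → 00000000000000 = 0
0x123C = 01001000111100
→ ^ → 01001000111100 = 4668
0x1AC5 = 01101011000101
→ ^ → 00100011111001 = 2297

2297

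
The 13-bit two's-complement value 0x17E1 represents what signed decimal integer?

-2079

pattern = 1011111100001 (MSB is 1 ⇒ negative)
Invert: 0100000011110, add 1 → 0100000011111 = 2079, so the value is -2079.
(Equivalently: 6113 - 2^13 = 6113 - 8192 = -2079.)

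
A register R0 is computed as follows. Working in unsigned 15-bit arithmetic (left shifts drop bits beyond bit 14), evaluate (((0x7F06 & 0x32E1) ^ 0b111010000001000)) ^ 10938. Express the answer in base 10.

0x7F06 = 111111100000110
0x32E1 = 011001011100001
→ & → 011001000000000 = 12800
0b111010000001000 = 111010000001000
→ ^ → 100011000001000 = 17928
10938 = 010101010111010
→ ^ → 110110010110010 = 27826

27826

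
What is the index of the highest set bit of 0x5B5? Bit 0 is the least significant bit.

10

0x5B5 = 10110110101
The topmost 1 is at position 10 (since 2^10 = 1024 ≤ 1461 < 2048).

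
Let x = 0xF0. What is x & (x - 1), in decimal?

224

x = 11110000 = 240
x - 1 = 11101111
AND   = 11100000 = 224
(x & (x - 1) clears the lowest set bit of x.)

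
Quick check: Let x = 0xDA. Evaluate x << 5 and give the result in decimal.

6976

0xDA = 0000011011010
shift left by 5 → 1101101000000 = 6976
(equivalently, 218 × 2^5 = 218 × 32)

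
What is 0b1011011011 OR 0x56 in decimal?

a = 1011011011
0x56 = 0001010110
 OR → 1011011111 = 735

735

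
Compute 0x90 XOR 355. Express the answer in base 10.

499

0x90 = 010010000
355 = 101100011
XOR → 111110011 = 499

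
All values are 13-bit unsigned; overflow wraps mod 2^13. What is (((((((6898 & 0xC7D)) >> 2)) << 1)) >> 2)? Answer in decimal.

270

6898 = 1101011110010
0xC7D = 0110001111101
→ & → 0100001110000 = 2160
→ >> 2 → 0001000011100 = 540
→ << 1 (mod 2^13) → 0010000111000 = 1080
→ >> 2 → 0000100001110 = 270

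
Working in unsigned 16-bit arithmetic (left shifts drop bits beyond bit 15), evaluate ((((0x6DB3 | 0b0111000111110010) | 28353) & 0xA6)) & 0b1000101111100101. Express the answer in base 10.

160

0x6DB3 = 0110110110110011
0b0111000111110010 = 0111000111110010
→ | → 0111110111110011 = 32243
28353 = 0110111011000001
→ | → 0111111111110011 = 32755
0xA6 = 0000000010100110
→ & → 0000000010100010 = 162
0b1000101111100101 = 1000101111100101
→ & → 0000000010100000 = 160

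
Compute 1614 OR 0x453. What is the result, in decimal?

1631

1614 = 11001001110
0x453 = 10001010011
 OR → 11001011111 = 1631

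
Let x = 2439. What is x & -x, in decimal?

x = 100110000111 = 2439
-x (two's complement) = …011001111001
AND   = 000000000001 = 1
(x & -x isolates the lowest set bit of x.)

1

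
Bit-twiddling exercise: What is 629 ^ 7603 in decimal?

629 = 0001001110101
7603 = 1110110110011
XOR → 1111111000110 = 8134

8134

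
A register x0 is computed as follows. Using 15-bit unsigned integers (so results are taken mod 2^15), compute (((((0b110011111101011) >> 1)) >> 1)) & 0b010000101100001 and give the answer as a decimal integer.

352

0b110011111101011 = 110011111101011
→ >> 1 → 011001111110101 = 13301
→ >> 1 → 001100111111010 = 6650
0b010000101100001 = 010000101100001
→ & → 000000101100000 = 352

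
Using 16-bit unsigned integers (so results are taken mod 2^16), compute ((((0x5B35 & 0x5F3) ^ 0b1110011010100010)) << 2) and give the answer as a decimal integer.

0x5B35 = 0101101100110101
0x5F3 = 0000010111110011
→ & → 0000000100110001 = 305
0b1110011010100010 = 1110011010100010
→ ^ → 1110011110010011 = 59283
→ << 2 (mod 2^16) → 1001111001001100 = 40524

40524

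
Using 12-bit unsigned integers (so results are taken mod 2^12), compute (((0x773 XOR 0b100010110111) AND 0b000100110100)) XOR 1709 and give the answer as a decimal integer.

0x773 = 011101110011
0b100010110111 = 100010110111
→ XOR → 111111000100 = 4036
0b000100110100 = 000100110100
→ AND → 000100000100 = 260
1709 = 011010101101
→ XOR → 011110101001 = 1961

1961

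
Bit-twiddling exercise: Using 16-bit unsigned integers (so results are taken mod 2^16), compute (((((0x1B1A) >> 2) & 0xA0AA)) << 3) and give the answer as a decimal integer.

0x1B1A = 0001101100011010
→ >> 2 → 0000011011000110 = 1734
0xA0AA = 1010000010101010
→ & → 0000000010000010 = 130
→ << 3 (mod 2^16) → 0000010000010000 = 1040

1040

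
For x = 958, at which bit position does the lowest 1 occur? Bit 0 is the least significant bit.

958 = 1110111110
Trailing zeros: 1, so the lowest set bit is bit 1 (value 2).

1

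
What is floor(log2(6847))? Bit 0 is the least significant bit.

6847 = 1101010111111
The topmost 1 is at position 12 (since 2^12 = 4096 ≤ 6847 < 8192).

12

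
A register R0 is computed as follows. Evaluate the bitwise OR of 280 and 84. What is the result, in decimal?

280 = 100011000
84 = 001010100
 OR → 101011100 = 348

348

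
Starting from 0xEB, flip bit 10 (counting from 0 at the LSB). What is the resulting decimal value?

1259

x = 00011101011
bit 10 is currently 0; toggle it via x ^ (1 << 10) = x ^ 1024
→ 10011101011 = 1259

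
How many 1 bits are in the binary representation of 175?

6

175 = 10101111
Count the 1s: 1 + 1 + 1 + 1 + 1 + 1 = 6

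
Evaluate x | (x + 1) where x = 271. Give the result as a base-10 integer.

287

x = 100001111 = 271
x + 1 = 100010000
OR    = 100011111 = 287
(x | (x + 1) sets the lowest cleared bit.)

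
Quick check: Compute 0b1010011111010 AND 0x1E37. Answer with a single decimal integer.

a = 1010011111010
0x1E37 = 1111000110111
AND → 1010000110010 = 5170

5170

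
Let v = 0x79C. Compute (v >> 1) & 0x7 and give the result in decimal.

6

v = 11110011100
Shift right by 1: 1111001110
Mask low 3 bits: 110 = 6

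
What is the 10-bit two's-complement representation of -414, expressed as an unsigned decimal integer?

610

414 in 10 bits: 0110011110
Invert: 1001100001
Add 1:  1001100010 = 610
(Check: 2^10 - 414 = 1024 - 414 = 610.)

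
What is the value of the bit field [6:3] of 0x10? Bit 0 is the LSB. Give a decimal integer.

2

v = 000010000
Shift right by 3: 000010
Mask low 4 bits: 0010 = 2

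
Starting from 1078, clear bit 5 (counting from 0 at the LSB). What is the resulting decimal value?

x = 0010000110110
bit 5 is currently 1; clear it via x & ~(1 << 5) = x & ~32
→ 0010000010110 = 1046

1046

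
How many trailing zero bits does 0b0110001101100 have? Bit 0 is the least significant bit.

0b0110001101100 = 110001101100
Trailing zeros: 2, so the lowest set bit is bit 2 (value 4).

2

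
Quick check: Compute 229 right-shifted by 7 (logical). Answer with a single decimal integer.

1

229 = 11100101
shift right by 7 → 00000001 = 1
(equivalently, floor(229 / 128))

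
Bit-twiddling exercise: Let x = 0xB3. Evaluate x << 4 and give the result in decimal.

0xB3 = 000010110011
shift left by 4 → 101100110000 = 2864
(equivalently, 179 × 2^4 = 179 × 16)

2864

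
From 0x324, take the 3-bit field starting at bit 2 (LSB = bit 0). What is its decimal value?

v = 1100100100
Shift right by 2: 11001001
Mask low 3 bits: 001 = 1

1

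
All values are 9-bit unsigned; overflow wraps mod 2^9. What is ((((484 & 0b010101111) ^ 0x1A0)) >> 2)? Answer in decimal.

65

484 = 111100100
0b010101111 = 010101111
→ & → 010100100 = 164
0x1A0 = 110100000
→ ^ → 100000100 = 260
→ >> 2 → 001000001 = 65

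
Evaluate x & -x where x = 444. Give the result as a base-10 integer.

x = 110111100 = 444
-x (two's complement) = …001000100
AND   = 000000100 = 4
(x & -x isolates the lowest set bit of x.)

4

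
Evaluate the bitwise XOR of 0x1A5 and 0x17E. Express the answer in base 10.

0x1A5 = 110100101
0x17E = 101111110
XOR → 011011011 = 219

219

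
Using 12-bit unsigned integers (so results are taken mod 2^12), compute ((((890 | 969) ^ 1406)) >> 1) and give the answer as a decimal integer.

834

890 = 001101111010
969 = 001111001001
→ | → 001111111011 = 1019
1406 = 010101111110
→ ^ → 011010000101 = 1669
→ >> 1 → 001101000010 = 834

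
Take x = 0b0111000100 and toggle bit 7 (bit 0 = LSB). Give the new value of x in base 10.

324

x = 0111000100
bit 7 is currently 1; toggle it via x ^ (1 << 7) = x ^ 128
→ 0101000100 = 324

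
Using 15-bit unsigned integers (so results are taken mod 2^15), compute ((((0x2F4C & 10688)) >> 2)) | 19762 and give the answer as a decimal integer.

0x2F4C = 010111101001100
10688 = 010100111000000
→ & → 010100101000000 = 10560
→ >> 2 → 000101001010000 = 2640
19762 = 100110100110010
→ | → 100111101110010 = 20338

20338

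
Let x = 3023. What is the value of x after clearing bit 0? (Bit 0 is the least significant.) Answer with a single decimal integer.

x = 101111001111
bit 0 is currently 1; clear it via x & ~(1 << 0) = x & ~1
→ 101111001110 = 3022

3022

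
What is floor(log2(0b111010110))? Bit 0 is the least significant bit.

0b111010110 = 111010110
The topmost 1 is at position 8 (since 2^8 = 256 ≤ 470 < 512).

8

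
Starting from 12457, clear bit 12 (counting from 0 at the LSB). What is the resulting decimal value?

8361

x = 0011000010101001
bit 12 is currently 1; clear it via x & ~(1 << 12) = x & ~4096
→ 0010000010101001 = 8361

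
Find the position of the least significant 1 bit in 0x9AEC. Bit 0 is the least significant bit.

0x9AEC = 1001101011101100
Trailing zeros: 2, so the lowest set bit is bit 2 (value 4).

2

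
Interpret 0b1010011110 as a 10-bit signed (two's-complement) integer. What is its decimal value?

-354

pattern = 1010011110 (MSB is 1 ⇒ negative)
Invert: 0101100001, add 1 → 0101100010 = 354, so the value is -354.
(Equivalently: 670 - 2^10 = 670 - 1024 = -354.)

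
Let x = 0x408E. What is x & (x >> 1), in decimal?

6

x = 100000010001110 = 16526
x>>1 = 010000001000111
AND  = 000000000000110 = 6
(x & (x >> 1) has a 1 wherever x has two consecutive 1 bits.)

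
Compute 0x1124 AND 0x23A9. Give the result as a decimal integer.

288

0x1124 = 01000100100100
0x23A9 = 10001110101001
AND → 00000100100000 = 288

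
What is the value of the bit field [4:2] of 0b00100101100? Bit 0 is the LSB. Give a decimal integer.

v = 00100101100
Shift right by 2: 001001011
Mask low 3 bits: 011 = 3

3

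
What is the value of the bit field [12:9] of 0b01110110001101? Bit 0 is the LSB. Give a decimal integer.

v = 01110110001101
Shift right by 9: 01110
Mask low 4 bits: 1110 = 14

14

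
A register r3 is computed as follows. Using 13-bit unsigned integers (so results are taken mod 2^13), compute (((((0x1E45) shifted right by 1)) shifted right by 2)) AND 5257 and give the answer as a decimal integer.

0x1E45 = 1111001000101
→ shifted right by 1 → 0111100100010 = 3874
→ shifted right by 2 → 0001111001000 = 968
5257 = 1010010001001
→ AND → 0000010001000 = 136

136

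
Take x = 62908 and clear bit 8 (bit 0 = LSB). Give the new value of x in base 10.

62652

x = 1111010110111100
bit 8 is currently 1; clear it via x & ~(1 << 8) = x & ~256
→ 1111010010111100 = 62652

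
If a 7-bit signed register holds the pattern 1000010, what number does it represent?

-62

pattern = 1000010 (MSB is 1 ⇒ negative)
Invert: 0111101, add 1 → 0111110 = 62, so the value is -62.
(Equivalently: 66 - 2^7 = 66 - 128 = -62.)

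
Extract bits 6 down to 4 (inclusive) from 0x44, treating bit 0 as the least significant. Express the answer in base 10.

4

v = 01000100
Shift right by 4: 0100
Mask low 3 bits: 100 = 4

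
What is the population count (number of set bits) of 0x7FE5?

0x7FE5 = 111111111100101
Count the 1s: 1 + 1 + 1 + 1 + 1 + 1 + 1 + 1 + 1 + 1 + 1 + 1 = 12

12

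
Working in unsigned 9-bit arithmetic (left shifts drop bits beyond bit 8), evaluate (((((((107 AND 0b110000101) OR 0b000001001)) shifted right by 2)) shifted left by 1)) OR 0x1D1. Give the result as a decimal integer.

469

107 = 001101011
0b110000101 = 110000101
→ AND → 000000001 = 1
0b000001001 = 000001001
→ OR → 000001001 = 9
→ shifted right by 2 → 000000010 = 2
→ shifted left by 1 (mod 2^9) → 000000100 = 4
0x1D1 = 111010001
→ OR → 111010101 = 469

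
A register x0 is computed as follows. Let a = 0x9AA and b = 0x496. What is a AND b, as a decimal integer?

130

0x9AA = 100110101010
0x496 = 010010010110
AND → 000010000010 = 130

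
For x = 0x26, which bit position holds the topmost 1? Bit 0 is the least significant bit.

5

0x26 = 100110
The topmost 1 is at position 5 (since 2^5 = 32 ≤ 38 < 64).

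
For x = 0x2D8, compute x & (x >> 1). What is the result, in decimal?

x = 1011011000 = 728
x>>1 = 0101101100
AND  = 0001001000 = 72
(x & (x >> 1) has a 1 wherever x has two consecutive 1 bits.)

72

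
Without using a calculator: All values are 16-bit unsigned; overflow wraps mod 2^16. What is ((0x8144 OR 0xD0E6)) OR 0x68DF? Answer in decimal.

63999

0x8144 = 1000000101000100
0xD0E6 = 1101000011100110
→ OR → 1101000111100110 = 53734
0x68DF = 0110100011011111
→ OR → 1111100111111111 = 63999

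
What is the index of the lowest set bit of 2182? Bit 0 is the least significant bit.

2182 = 100010000110
Trailing zeros: 1, so the lowest set bit is bit 1 (value 2).

1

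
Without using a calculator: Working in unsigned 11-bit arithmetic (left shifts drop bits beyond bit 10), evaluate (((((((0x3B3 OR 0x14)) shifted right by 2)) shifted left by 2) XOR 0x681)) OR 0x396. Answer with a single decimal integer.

1975

0x3B3 = 01110110011
0x14 = 00000010100
→ OR → 01110110111 = 951
→ shifted right by 2 → 00011101101 = 237
→ shifted left by 2 (mod 2^11) → 01110110100 = 948
0x681 = 11010000001
→ XOR → 10100110101 = 1333
0x396 = 01110010110
→ OR → 11110110111 = 1975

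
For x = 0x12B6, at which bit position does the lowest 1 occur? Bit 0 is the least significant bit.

1

0x12B6 = 1001010110110
Trailing zeros: 1, so the lowest set bit is bit 1 (value 2).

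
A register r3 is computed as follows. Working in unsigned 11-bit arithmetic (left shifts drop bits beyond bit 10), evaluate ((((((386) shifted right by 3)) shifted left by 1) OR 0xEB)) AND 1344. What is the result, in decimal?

386 = 00110000010
→ shifted right by 3 → 00000110000 = 48
→ shifted left by 1 (mod 2^11) → 00001100000 = 96
0xEB = 00011101011
→ OR → 00011101011 = 235
1344 = 10101000000
→ AND → 00001000000 = 64

64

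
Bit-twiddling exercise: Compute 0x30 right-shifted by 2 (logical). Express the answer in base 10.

0x30 = 110000
shift right by 2 → 001100 = 12
(equivalently, floor(48 / 4))

12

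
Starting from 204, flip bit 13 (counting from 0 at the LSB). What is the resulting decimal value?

8396

x = 000000011001100
bit 13 is currently 0; toggle it via x ^ (1 << 13) = x ^ 8192
→ 010000011001100 = 8396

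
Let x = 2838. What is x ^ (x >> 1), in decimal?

3741

x = 101100010110 = 2838
x>>1 = 010110001011
XOR  = 111010011101 = 3741
(x ^ (x >> 1) gives the standard binary-reflected Gray code of x.)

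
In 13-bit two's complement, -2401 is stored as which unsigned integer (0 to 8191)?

2401 in 13 bits: 0100101100001
Invert: 1011010011110
Add 1:  1011010011111 = 5791
(Check: 2^13 - 2401 = 8192 - 2401 = 5791.)

5791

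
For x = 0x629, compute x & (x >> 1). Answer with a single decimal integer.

x = 11000101001 = 1577
x>>1 = 01100010100
AND  = 01000000000 = 512
(x & (x >> 1) has a 1 wherever x has two consecutive 1 bits.)

512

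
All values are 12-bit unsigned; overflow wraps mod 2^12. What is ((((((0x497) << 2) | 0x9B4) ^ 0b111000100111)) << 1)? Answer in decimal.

0x497 = 010010010111
→ << 2 (mod 2^12) → 001001011100 = 604
0x9B4 = 100110110100
→ | → 101111111100 = 3068
0b111000100111 = 111000100111
→ ^ → 010111011011 = 1499
→ << 1 (mod 2^12) → 101110110110 = 2998

2998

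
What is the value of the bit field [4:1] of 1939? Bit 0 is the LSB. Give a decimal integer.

v = 11110010011
Shift right by 1: 1111001001
Mask low 4 bits: 1001 = 9

9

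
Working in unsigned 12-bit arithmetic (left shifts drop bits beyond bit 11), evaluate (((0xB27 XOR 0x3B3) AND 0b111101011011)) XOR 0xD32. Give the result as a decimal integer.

1314

0xB27 = 101100100111
0x3B3 = 001110110011
→ XOR → 100010010100 = 2196
0b111101011011 = 111101011011
→ AND → 100000010000 = 2064
0xD32 = 110100110010
→ XOR → 010100100010 = 1314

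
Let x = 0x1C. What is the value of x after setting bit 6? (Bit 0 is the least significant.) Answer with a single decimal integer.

92

x = 00011100
bit 6 is currently 0; set it via x | (1 << 6) = x | 64
→ 01011100 = 92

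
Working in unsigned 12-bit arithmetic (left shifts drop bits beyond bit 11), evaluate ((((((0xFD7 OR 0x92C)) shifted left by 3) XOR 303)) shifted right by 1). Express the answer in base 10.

1899

0xFD7 = 111111010111
0x92C = 100100101100
→ OR → 111111111111 = 4095
→ shifted left by 3 (mod 2^12) → 111111111000 = 4088
303 = 000100101111
→ XOR → 111011010111 = 3799
→ shifted right by 1 → 011101101011 = 1899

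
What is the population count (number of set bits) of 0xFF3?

0xFF3 = 111111110011
Count the 1s: 1 + 1 + 1 + 1 + 1 + 1 + 1 + 1 + 1 + 1 = 10

10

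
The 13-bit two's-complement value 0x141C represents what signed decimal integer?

-3044

pattern = 1010000011100 (MSB is 1 ⇒ negative)
Invert: 0101111100011, add 1 → 0101111100100 = 3044, so the value is -3044.
(Equivalently: 5148 - 2^13 = 5148 - 8192 = -3044.)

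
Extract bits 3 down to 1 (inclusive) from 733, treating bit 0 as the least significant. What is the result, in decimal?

v = 01011011101
Shift right by 1: 0101101110
Mask low 3 bits: 110 = 6

6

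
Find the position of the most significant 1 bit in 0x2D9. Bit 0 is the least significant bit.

9

0x2D9 = 1011011001
The topmost 1 is at position 9 (since 2^9 = 512 ≤ 729 < 1024).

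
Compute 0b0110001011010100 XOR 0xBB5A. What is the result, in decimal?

55694

a = 0110001011010100
0xBB5A = 1011101101011010
XOR → 1101100110001110 = 55694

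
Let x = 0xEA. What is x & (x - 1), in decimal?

x = 11101010 = 234
x - 1 = 11101001
AND   = 11101000 = 232
(x & (x - 1) clears the lowest set bit of x.)

232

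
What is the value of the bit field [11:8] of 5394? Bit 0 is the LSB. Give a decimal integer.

5

v = 1010100010010
Shift right by 8: 10101
Mask low 4 bits: 0101 = 5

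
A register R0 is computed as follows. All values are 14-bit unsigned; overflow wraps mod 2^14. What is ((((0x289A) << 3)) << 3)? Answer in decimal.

9856

0x289A = 10100010011010
→ << 3 (mod 2^14) → 00010011010000 = 1232
→ << 3 (mod 2^14) → 10011010000000 = 9856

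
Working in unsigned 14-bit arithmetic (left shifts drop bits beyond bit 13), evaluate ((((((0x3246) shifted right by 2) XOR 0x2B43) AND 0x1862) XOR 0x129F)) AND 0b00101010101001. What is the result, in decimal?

649

0x3246 = 11001001000110
→ shifted right by 2 → 00110010010001 = 3217
0x2B43 = 10101101000011
→ XOR → 10011111010010 = 10194
0x1862 = 01100001100010
→ AND → 00000001000010 = 66
0x129F = 01001010011111
→ XOR → 01001011011101 = 4829
0b00101010101001 = 00101010101001
→ AND → 00001010001001 = 649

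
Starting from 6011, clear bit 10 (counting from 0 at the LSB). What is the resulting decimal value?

4987

x = 1011101111011
bit 10 is currently 1; clear it via x & ~(1 << 10) = x & ~1024
→ 1001101111011 = 4987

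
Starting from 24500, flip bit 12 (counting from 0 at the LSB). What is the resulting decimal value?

x = 101111110110100
bit 12 is currently 1; toggle it via x ^ (1 << 12) = x ^ 4096
→ 100111110110100 = 20404

20404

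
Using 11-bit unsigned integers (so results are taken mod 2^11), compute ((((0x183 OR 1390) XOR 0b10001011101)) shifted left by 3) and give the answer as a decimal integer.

1424

0x183 = 00110000011
1390 = 10101101110
→ OR → 10111101111 = 1519
0b10001011101 = 10001011101
→ XOR → 00110110010 = 434
→ shifted left by 3 (mod 2^11) → 10110010000 = 1424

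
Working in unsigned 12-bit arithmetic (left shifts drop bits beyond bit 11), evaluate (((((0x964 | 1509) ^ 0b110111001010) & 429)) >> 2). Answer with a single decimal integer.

0x964 = 100101100100
1509 = 010111100101
→ | → 110111100101 = 3557
0b110111001010 = 110111001010
→ ^ → 000000101111 = 47
429 = 000110101101
→ & → 000000101101 = 45
→ >> 2 → 000000001011 = 11

11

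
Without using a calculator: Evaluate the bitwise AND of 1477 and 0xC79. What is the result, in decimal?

1477 = 010111000101
0xC79 = 110001111001
AND → 010001000001 = 1089

1089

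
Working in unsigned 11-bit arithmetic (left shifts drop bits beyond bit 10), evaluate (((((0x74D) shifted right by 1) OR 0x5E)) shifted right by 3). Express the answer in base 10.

0x74D = 11101001101
→ shifted right by 1 → 01110100110 = 934
0x5E = 00001011110
→ OR → 01111111110 = 1022
→ shifted right by 3 → 00001111111 = 127

127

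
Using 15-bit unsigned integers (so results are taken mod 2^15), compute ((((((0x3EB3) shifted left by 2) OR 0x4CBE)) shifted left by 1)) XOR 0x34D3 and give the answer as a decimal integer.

18735

0x3EB3 = 011111010110011
→ shifted left by 2 (mod 2^15) → 111101011001100 = 31436
0x4CBE = 100110010111110
→ OR → 111111011111110 = 32510
→ shifted left by 1 (mod 2^15) → 111110111111100 = 32252
0x34D3 = 011010011010011
→ XOR → 100100100101111 = 18735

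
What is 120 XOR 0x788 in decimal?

2032

120 = 00001111000
0x788 = 11110001000
XOR → 11111110000 = 2032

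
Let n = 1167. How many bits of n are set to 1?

6

1167 = 10010001111
Count the 1s: 1 + 1 + 1 + 1 + 1 + 1 = 6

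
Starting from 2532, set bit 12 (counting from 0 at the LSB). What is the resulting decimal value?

x = 0100111100100
bit 12 is currently 0; set it via x | (1 << 12) = x | 4096
→ 1100111100100 = 6628

6628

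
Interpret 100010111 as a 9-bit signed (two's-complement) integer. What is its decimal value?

pattern = 100010111 (MSB is 1 ⇒ negative)
Invert: 011101000, add 1 → 011101001 = 233, so the value is -233.
(Equivalently: 279 - 2^9 = 279 - 512 = -233.)

-233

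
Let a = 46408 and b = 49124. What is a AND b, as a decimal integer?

46408 = 1011010101001000
49124 = 1011111111100100
AND → 1011010101000000 = 46400

46400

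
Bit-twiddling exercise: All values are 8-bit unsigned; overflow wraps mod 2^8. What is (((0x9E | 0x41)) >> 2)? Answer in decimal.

55

0x9E = 10011110
0x41 = 01000001
→ | → 11011111 = 223
→ >> 2 → 00110111 = 55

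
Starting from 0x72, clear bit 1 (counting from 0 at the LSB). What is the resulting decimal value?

x = 0001110010
bit 1 is currently 1; clear it via x & ~(1 << 1) = x & ~2
→ 0001110000 = 112

112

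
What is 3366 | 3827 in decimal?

3366 = 110100100110
3827 = 111011110011
 OR → 111111110111 = 4087

4087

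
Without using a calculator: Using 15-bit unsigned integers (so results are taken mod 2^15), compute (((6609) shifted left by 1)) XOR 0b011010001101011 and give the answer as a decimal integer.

6609 = 001100111010001
→ shifted left by 1 (mod 2^15) → 011001110100010 = 13218
0b011010001101011 = 011010001101011
→ XOR → 000011111001001 = 1993

1993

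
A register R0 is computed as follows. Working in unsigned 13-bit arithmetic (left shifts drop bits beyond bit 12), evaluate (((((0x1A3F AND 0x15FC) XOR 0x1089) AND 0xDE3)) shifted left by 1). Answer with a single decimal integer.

322

0x1A3F = 1101000111111
0x15FC = 1010111111100
→ AND → 1000000111100 = 4156
0x1089 = 1000010001001
→ XOR → 0000010110101 = 181
0xDE3 = 0110111100011
→ AND → 0000010100001 = 161
→ shifted left by 1 (mod 2^13) → 0000101000010 = 322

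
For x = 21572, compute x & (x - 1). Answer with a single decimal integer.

21568

x = 101010001000100 = 21572
x - 1 = 101010001000011
AND   = 101010001000000 = 21568
(x & (x - 1) clears the lowest set bit of x.)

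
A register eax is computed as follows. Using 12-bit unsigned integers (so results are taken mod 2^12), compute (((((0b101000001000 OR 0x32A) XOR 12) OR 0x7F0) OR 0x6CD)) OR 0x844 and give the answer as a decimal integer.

4095

0b101000001000 = 101000001000
0x32A = 001100101010
→ OR → 101100101010 = 2858
12 = 000000001100
→ XOR → 101100100110 = 2854
0x7F0 = 011111110000
→ OR → 111111110110 = 4086
0x6CD = 011011001101
→ OR → 111111111111 = 4095
0x844 = 100001000100
→ OR → 111111111111 = 4095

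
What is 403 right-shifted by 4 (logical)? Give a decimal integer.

25

403 = 110010011
shift right by 4 → 000011001 = 25
(equivalently, floor(403 / 16))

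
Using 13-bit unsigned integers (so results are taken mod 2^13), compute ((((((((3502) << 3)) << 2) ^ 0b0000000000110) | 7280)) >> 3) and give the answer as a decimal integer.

3502 = 0110110101110
→ << 3 (mod 2^13) → 0110101110000 = 3440
→ << 2 (mod 2^13) → 1010111000000 = 5568
0b0000000000110 = 0000000000110
→ ^ → 1010111000110 = 5574
7280 = 1110001110000
→ | → 1110111110110 = 7670
→ >> 3 → 0001110111110 = 958

958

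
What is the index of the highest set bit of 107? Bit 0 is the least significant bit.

6

107 = 1101011
The topmost 1 is at position 6 (since 2^6 = 64 ≤ 107 < 128).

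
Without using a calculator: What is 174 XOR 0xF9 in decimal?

87

174 = 10101110
0xF9 = 11111001
XOR → 01010111 = 87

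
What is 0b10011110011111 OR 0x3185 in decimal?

14239

a = 10011110011111
0x3185 = 11000110000101
 OR → 11011110011111 = 14239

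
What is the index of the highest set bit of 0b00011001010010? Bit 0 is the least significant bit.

10

0b00011001010010 = 11001010010
The topmost 1 is at position 10 (since 2^10 = 1024 ≤ 1618 < 2048).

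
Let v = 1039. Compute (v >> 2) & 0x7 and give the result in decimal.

v = 010000001111
Shift right by 2: 0100000011
Mask low 3 bits: 011 = 3

3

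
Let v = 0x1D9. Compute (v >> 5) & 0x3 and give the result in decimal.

v = 000111011001
Shift right by 5: 0001110
Mask low 2 bits: 10 = 2

2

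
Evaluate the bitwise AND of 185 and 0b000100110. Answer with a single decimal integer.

32

185 = 10111001
b = 00100110
AND → 00100000 = 32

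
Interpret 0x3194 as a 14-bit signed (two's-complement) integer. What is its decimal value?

-3692

pattern = 11000110010100 (MSB is 1 ⇒ negative)
Invert: 00111001101011, add 1 → 00111001101100 = 3692, so the value is -3692.
(Equivalently: 12692 - 2^14 = 12692 - 16384 = -3692.)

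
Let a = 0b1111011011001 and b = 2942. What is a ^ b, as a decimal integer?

5543

a = 1111011011001
2942 = 0101101111110
XOR → 1010110100111 = 5543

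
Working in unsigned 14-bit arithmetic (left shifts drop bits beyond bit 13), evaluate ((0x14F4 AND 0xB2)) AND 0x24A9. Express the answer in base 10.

0x14F4 = 01010011110100
0xB2 = 00000010110010
→ AND → 00000010110000 = 176
0x24A9 = 10010010101001
→ AND → 00000010100000 = 160

160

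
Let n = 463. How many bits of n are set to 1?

463 = 111001111
Count the 1s: 1 + 1 + 1 + 1 + 1 + 1 + 1 = 7

7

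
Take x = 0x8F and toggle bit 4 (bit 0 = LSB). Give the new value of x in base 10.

x = 0010001111
bit 4 is currently 0; toggle it via x ^ (1 << 4) = x ^ 16
→ 0010011111 = 159

159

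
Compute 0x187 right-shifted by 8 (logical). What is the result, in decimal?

1

0x187 = 110000111
shift right by 8 → 000000001 = 1
(equivalently, floor(391 / 256))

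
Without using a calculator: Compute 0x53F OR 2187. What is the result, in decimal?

3519

0x53F = 010100111111
2187 = 100010001011
 OR → 110110111111 = 3519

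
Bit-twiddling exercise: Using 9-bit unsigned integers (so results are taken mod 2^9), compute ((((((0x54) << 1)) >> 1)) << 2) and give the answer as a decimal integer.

336

0x54 = 001010100
→ << 1 (mod 2^9) → 010101000 = 168
→ >> 1 → 001010100 = 84
→ << 2 (mod 2^9) → 101010000 = 336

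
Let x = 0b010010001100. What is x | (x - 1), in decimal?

x = 10010001100 = 1164
x - 1 = 10010001011
OR    = 10010001111 = 1167
(x | (x - 1) sets all bits below the lowest set bit.)

1167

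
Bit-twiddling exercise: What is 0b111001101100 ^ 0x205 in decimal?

a = 111001101100
0x205 = 001000000101
XOR → 110001101001 = 3177

3177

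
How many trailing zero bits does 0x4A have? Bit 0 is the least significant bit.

1

0x4A = 1001010
Trailing zeros: 1, so the lowest set bit is bit 1 (value 2).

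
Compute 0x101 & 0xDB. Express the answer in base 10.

1

0x101 = 100000001
0xDB = 011011011
AND → 000000001 = 1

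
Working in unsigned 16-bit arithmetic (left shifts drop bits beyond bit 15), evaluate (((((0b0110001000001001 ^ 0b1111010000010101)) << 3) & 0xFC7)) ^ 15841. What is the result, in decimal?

0b0110001000001001 = 0110001000001001
0b1111010000010101 = 1111010000010101
→ ^ → 1001011000011100 = 38428
→ << 3 (mod 2^16) → 1011000011100000 = 45280
0xFC7 = 0000111111000111
→ & → 0000000011000000 = 192
15841 = 0011110111100001
→ ^ → 0011110100100001 = 15649

15649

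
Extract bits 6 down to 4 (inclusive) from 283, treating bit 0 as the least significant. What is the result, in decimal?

v = 000100011011
Shift right by 4: 00010001
Mask low 3 bits: 001 = 1

1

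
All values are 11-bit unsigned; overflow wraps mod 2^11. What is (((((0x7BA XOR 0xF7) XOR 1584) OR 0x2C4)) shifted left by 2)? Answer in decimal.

0x7BA = 11110111010
0xF7 = 00011110111
→ XOR → 11101001101 = 1869
1584 = 11000110000
→ XOR → 00101111101 = 381
0x2C4 = 01011000100
→ OR → 01111111101 = 1021
→ shifted left by 2 (mod 2^11) → 11111110100 = 2036

2036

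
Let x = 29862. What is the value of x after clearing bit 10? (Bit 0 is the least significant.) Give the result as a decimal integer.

x = 0111010010100110
bit 10 is currently 1; clear it via x & ~(1 << 10) = x & ~1024
→ 0111000010100110 = 28838

28838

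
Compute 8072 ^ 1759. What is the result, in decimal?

8072 = 1111110001000
1759 = 0011011011111
XOR → 1100101010111 = 6487

6487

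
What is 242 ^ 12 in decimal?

242 = 11110010
12 = 00001100
XOR → 11111110 = 254

254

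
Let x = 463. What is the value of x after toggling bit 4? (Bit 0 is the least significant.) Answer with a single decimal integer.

479

x = 0111001111
bit 4 is currently 0; toggle it via x ^ (1 << 4) = x ^ 16
→ 0111011111 = 479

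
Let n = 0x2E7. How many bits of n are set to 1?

7

0x2E7 = 1011100111
Count the 1s: 1 + 1 + 1 + 1 + 1 + 1 + 1 = 7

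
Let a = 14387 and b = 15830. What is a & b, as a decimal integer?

14387 = 11100000110011
15830 = 11110111010110
AND → 11100000010010 = 14354

14354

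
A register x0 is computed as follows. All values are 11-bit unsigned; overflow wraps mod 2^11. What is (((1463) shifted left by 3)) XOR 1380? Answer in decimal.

1463 = 10110110111
→ shifted left by 3 (mod 2^11) → 10110111000 = 1464
1380 = 10101100100
→ XOR → 00011011100 = 220

220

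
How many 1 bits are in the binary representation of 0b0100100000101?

4

n = 100100000101
Count the 1s: 1 + 1 + 1 + 1 = 4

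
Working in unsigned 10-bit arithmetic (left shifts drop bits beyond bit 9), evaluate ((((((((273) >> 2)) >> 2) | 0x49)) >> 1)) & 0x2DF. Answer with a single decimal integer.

12

273 = 0100010001
→ >> 2 → 0001000100 = 68
→ >> 2 → 0000010001 = 17
0x49 = 0001001001
→ | → 0001011001 = 89
→ >> 1 → 0000101100 = 44
0x2DF = 1011011111
→ & → 0000001100 = 12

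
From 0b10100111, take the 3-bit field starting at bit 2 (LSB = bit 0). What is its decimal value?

v = 10100111
Shift right by 2: 101001
Mask low 3 bits: 001 = 1

1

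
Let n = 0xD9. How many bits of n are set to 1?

0xD9 = 11011001
Count the 1s: 1 + 1 + 1 + 1 + 1 = 5

5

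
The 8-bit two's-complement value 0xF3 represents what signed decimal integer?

-13

pattern = 11110011 (MSB is 1 ⇒ negative)
Invert: 00001100, add 1 → 00001101 = 13, so the value is -13.
(Equivalently: 243 - 2^8 = 243 - 256 = -13.)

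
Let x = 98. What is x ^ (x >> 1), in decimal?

83

x = 1100010 = 98
x>>1 = 0110001
XOR  = 1010011 = 83
(x ^ (x >> 1) gives the standard binary-reflected Gray code of x.)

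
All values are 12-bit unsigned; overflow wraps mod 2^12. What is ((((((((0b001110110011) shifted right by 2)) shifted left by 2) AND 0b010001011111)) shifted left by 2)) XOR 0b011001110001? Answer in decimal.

0b001110110011 = 001110110011
→ shifted right by 2 → 000011101100 = 236
→ shifted left by 2 (mod 2^12) → 001110110000 = 944
0b010001011111 = 010001011111
→ AND → 000000010000 = 16
→ shifted left by 2 (mod 2^12) → 000001000000 = 64
0b011001110001 = 011001110001
→ XOR → 011000110001 = 1585

1585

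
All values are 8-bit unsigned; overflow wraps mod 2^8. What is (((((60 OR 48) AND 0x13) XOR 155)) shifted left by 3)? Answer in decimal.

88

60 = 00111100
48 = 00110000
→ OR → 00111100 = 60
0x13 = 00010011
→ AND → 00010000 = 16
155 = 10011011
→ XOR → 10001011 = 139
→ shifted left by 3 (mod 2^8) → 01011000 = 88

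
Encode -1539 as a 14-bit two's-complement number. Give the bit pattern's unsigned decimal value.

1539 in 14 bits: 00011000000011
Invert: 11100111111100
Add 1:  11100111111101 = 14845
(Check: 2^14 - 1539 = 16384 - 1539 = 14845.)

14845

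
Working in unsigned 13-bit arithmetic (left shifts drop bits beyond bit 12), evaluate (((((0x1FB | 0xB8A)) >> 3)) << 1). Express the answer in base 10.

0x1FB = 0000111111011
0xB8A = 0101110001010
→ | → 0101111111011 = 3067
→ >> 3 → 0000101111111 = 383
→ << 1 (mod 2^13) → 0001011111110 = 766

766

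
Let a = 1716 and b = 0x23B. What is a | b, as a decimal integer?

1727

1716 = 11010110100
0x23B = 01000111011
 OR → 11010111111 = 1727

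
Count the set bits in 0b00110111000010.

6

n = 110111000010
Count the 1s: 1 + 1 + 1 + 1 + 1 + 1 = 6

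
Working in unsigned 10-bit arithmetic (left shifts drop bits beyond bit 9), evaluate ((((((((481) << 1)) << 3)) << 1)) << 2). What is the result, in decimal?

481 = 0111100001
→ << 1 (mod 2^10) → 1111000010 = 962
→ << 3 (mod 2^10) → 1000010000 = 528
→ << 1 (mod 2^10) → 0000100000 = 32
→ << 2 (mod 2^10) → 0010000000 = 128

128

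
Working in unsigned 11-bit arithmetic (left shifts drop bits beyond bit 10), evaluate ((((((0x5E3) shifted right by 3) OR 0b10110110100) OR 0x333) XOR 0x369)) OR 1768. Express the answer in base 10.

1790

0x5E3 = 10111100011
→ shifted right by 3 → 00010111100 = 188
0b10110110100 = 10110110100
→ OR → 10110111100 = 1468
0x333 = 01100110011
→ OR → 11110111111 = 1983
0x369 = 01101101001
→ XOR → 10011010110 = 1238
1768 = 11011101000
→ OR → 11011111110 = 1790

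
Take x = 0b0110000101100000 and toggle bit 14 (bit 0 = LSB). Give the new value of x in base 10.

x = 0110000101100000
bit 14 is currently 1; toggle it via x ^ (1 << 14) = x ^ 16384
→ 0010000101100000 = 8544

8544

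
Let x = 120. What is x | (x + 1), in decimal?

x = 1111000 = 120
x + 1 = 1111001
OR    = 1111001 = 121
(x | (x + 1) sets the lowest cleared bit.)

121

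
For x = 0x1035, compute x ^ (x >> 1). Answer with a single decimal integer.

6191

x = 1000000110101 = 4149
x>>1 = 0100000011010
XOR  = 1100000101111 = 6191
(x ^ (x >> 1) gives the standard binary-reflected Gray code of x.)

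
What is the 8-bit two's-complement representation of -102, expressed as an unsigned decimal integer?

154

102 in 8 bits: 01100110
Invert: 10011001
Add 1:  10011010 = 154
(Check: 2^8 - 102 = 256 - 102 = 154.)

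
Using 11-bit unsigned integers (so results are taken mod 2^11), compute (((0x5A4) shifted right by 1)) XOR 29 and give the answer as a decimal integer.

719

0x5A4 = 10110100100
→ shifted right by 1 → 01011010010 = 722
29 = 00000011101
→ XOR → 01011001111 = 719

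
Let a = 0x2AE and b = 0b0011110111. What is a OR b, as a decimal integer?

767

0x2AE = 1010101110
b = 0011110111
 OR → 1011111111 = 767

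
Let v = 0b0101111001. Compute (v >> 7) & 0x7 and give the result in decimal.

v = 0101111001
Shift right by 7: 010
Mask low 3 bits: 010 = 2

2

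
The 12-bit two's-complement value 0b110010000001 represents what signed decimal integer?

pattern = 110010000001 (MSB is 1 ⇒ negative)
Invert: 001101111110, add 1 → 001101111111 = 895, so the value is -895.
(Equivalently: 3201 - 2^12 = 3201 - 4096 = -895.)

-895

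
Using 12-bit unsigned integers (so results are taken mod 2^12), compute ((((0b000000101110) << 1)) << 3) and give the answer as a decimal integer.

0b000000101110 = 000000101110
→ << 1 (mod 2^12) → 000001011100 = 92
→ << 3 (mod 2^12) → 001011100000 = 736

736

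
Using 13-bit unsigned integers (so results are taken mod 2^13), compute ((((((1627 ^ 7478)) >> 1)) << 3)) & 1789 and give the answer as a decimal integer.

1200

1627 = 0011001011011
7478 = 1110100110110
→ ^ → 1101101101101 = 7021
→ >> 1 → 0110110110110 = 3510
→ << 3 (mod 2^13) → 0110110110000 = 3504
1789 = 0011011111101
→ & → 0010010110000 = 1200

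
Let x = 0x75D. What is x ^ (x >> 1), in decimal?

1267

x = 11101011101 = 1885
x>>1 = 01110101110
XOR  = 10011110011 = 1267
(x ^ (x >> 1) gives the standard binary-reflected Gray code of x.)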